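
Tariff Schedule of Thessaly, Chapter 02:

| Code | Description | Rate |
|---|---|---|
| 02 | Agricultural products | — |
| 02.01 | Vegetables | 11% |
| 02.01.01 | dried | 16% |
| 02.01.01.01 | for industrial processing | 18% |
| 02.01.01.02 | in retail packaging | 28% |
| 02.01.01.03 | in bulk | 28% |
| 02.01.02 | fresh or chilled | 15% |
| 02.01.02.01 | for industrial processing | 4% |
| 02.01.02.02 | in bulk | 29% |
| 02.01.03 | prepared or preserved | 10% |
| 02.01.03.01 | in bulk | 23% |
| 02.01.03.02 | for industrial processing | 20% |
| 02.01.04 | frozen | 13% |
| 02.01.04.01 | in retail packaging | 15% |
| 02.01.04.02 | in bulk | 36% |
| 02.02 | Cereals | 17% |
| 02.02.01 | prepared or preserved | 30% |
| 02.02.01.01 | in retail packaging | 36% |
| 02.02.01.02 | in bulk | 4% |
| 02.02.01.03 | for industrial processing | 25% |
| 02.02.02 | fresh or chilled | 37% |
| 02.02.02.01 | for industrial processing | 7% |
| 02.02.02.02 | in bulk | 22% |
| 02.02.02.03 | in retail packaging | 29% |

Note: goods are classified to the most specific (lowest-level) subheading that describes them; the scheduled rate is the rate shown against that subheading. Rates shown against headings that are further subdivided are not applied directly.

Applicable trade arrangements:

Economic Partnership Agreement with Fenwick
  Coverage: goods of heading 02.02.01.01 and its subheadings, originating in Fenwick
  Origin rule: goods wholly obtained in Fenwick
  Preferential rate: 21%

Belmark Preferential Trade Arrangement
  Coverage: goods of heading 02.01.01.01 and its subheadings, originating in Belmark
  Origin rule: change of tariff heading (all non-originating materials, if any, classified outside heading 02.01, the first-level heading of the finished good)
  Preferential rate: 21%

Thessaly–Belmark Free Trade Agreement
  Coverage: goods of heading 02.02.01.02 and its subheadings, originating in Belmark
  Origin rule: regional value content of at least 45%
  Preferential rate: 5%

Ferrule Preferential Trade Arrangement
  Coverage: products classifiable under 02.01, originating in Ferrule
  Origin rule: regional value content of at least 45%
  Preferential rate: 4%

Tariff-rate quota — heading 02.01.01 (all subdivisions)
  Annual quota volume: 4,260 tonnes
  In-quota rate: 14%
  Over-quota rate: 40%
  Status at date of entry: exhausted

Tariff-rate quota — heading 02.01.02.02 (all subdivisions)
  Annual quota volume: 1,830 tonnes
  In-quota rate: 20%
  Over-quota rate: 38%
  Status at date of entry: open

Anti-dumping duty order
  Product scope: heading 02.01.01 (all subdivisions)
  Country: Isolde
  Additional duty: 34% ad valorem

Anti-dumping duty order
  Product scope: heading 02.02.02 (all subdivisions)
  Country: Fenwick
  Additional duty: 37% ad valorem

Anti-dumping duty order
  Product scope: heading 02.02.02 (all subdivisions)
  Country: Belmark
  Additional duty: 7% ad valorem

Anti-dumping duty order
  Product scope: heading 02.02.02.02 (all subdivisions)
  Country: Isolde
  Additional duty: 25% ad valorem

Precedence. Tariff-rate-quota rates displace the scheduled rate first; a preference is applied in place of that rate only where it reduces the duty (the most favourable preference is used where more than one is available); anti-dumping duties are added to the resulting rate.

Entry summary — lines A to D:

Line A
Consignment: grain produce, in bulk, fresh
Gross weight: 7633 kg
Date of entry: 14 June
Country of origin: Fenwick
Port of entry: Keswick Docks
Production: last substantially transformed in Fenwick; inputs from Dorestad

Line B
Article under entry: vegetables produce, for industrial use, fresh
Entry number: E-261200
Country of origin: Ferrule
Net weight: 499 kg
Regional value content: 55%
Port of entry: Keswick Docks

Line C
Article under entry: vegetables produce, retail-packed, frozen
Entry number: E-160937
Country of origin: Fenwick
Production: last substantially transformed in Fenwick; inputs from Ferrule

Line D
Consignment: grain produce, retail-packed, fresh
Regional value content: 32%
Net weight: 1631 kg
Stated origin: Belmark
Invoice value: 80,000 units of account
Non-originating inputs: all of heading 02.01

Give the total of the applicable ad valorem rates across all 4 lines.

114%

Line A: grain → 02.02; fresh → 02.02.02; in bulk → 02.02.02.02. Scheduled 22%. Fenwick agreement on 02.02.01.01: 02.02.02.02 not covered; anti-dumping (Fenwick, 02.02.02): +37%; total 22% + 37% = 59%. → 59%.
Line B: vegetables → 02.01; fresh → 02.01.02; for industrial use → 02.01.02.01. Scheduled 4%. Ferrule agreement on 02.01: RVC ≥ 45% → 4% available; preference 4% not lower than 4% → no reduction. → 4%.
Line C: vegetables → 02.01; frozen → 02.01.04; retail-packed → 02.01.04.01. Scheduled 15%. Fenwick agreement on 02.02.01.01: 02.01.04.01 not covered. → 15%.
Line D: grain → 02.02; fresh → 02.02.02; retail-packed → 02.02.02.03. Scheduled 29%. Belmark agreement on 02.01.01.01: 02.02.02.03 not covered; Belmark agreement on 02.02.01.02: 02.02.02.03 not covered; anti-dumping (Belmark, 02.02.02): +7%; total 29% + 7% = 36%. → 36%.
Sum: 59% + 4% + 15% + 36% = 114%.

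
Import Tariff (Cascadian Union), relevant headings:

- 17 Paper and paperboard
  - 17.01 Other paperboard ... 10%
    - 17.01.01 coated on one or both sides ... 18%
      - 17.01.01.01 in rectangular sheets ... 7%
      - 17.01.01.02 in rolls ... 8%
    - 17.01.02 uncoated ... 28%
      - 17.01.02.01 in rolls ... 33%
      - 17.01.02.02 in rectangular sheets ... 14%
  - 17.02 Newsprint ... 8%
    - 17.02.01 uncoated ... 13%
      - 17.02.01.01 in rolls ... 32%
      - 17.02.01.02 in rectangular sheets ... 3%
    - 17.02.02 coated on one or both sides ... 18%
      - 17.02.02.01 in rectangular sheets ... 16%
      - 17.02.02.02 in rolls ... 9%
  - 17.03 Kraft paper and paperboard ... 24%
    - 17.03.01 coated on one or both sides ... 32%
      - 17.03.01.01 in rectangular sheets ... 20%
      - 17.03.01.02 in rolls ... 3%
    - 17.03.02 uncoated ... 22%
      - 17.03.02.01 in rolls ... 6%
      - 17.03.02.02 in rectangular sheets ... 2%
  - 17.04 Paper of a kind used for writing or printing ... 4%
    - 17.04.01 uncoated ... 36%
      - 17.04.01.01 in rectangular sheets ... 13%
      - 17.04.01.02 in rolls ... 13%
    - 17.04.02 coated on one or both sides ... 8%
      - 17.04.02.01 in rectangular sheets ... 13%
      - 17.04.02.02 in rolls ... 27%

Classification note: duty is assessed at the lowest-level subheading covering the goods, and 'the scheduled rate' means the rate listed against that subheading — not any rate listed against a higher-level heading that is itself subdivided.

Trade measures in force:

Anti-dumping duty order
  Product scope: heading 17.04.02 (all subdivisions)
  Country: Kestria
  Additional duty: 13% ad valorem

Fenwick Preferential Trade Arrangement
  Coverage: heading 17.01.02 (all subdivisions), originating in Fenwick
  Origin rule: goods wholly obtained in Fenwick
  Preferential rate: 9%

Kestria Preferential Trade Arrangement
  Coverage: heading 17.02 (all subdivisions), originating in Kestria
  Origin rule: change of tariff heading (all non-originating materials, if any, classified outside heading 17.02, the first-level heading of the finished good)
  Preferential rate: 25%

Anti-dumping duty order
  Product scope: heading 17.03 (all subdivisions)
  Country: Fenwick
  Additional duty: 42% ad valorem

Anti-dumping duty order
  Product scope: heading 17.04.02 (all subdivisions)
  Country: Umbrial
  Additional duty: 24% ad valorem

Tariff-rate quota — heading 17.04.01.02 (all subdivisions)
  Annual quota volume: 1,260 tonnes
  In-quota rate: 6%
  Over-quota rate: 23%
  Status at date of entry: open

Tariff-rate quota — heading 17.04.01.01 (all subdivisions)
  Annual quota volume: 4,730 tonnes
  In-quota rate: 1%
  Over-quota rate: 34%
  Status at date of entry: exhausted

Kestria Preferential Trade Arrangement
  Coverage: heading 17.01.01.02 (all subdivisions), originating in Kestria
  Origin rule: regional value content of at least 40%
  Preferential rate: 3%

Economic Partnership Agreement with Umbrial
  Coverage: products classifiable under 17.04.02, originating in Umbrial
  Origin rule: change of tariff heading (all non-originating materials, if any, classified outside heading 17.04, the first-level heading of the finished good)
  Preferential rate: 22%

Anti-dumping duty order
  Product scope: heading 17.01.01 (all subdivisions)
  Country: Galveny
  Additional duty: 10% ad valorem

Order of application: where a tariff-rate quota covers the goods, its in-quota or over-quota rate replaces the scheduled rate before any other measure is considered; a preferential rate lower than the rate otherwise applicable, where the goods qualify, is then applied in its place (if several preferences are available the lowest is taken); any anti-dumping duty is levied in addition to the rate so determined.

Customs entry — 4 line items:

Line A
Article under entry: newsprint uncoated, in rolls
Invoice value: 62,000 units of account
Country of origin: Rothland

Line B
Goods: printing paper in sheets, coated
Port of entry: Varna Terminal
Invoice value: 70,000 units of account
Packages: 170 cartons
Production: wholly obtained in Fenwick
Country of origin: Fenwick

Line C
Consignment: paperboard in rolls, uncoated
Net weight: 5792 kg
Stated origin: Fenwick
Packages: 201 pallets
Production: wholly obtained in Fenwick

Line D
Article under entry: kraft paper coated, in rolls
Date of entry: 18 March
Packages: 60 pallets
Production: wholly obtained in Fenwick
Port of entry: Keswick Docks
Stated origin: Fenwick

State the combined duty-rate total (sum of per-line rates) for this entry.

99%

Line A: newsprint → 17.02; uncoated → 17.02.01; in rolls → 17.02.01.01. Scheduled 32%. No special measure applies. → 32%.
Line B: printing paper → 17.04; coated → 17.04.02; in sheets → 17.04.02.01. Scheduled 13%. Fenwick agreement on 17.01.02: 17.04.02.01 not covered. → 13%.
Line C: paperboard → 17.01; uncoated → 17.01.02; in rolls → 17.01.02.01. Scheduled 33%. Fenwick agreement on 17.01.02: wholly obtained → 9% available; preferential 9%. → 9%.
Line D: kraft paper → 17.03; coated → 17.03.01; in rolls → 17.03.01.02. Scheduled 3%. Fenwick agreement on 17.01.02: 17.03.01.02 not covered; anti-dumping (Fenwick, 17.03): +42%; total 3% + 42% = 45%. → 45%.
Sum: 32% + 13% + 9% + 45% = 99%.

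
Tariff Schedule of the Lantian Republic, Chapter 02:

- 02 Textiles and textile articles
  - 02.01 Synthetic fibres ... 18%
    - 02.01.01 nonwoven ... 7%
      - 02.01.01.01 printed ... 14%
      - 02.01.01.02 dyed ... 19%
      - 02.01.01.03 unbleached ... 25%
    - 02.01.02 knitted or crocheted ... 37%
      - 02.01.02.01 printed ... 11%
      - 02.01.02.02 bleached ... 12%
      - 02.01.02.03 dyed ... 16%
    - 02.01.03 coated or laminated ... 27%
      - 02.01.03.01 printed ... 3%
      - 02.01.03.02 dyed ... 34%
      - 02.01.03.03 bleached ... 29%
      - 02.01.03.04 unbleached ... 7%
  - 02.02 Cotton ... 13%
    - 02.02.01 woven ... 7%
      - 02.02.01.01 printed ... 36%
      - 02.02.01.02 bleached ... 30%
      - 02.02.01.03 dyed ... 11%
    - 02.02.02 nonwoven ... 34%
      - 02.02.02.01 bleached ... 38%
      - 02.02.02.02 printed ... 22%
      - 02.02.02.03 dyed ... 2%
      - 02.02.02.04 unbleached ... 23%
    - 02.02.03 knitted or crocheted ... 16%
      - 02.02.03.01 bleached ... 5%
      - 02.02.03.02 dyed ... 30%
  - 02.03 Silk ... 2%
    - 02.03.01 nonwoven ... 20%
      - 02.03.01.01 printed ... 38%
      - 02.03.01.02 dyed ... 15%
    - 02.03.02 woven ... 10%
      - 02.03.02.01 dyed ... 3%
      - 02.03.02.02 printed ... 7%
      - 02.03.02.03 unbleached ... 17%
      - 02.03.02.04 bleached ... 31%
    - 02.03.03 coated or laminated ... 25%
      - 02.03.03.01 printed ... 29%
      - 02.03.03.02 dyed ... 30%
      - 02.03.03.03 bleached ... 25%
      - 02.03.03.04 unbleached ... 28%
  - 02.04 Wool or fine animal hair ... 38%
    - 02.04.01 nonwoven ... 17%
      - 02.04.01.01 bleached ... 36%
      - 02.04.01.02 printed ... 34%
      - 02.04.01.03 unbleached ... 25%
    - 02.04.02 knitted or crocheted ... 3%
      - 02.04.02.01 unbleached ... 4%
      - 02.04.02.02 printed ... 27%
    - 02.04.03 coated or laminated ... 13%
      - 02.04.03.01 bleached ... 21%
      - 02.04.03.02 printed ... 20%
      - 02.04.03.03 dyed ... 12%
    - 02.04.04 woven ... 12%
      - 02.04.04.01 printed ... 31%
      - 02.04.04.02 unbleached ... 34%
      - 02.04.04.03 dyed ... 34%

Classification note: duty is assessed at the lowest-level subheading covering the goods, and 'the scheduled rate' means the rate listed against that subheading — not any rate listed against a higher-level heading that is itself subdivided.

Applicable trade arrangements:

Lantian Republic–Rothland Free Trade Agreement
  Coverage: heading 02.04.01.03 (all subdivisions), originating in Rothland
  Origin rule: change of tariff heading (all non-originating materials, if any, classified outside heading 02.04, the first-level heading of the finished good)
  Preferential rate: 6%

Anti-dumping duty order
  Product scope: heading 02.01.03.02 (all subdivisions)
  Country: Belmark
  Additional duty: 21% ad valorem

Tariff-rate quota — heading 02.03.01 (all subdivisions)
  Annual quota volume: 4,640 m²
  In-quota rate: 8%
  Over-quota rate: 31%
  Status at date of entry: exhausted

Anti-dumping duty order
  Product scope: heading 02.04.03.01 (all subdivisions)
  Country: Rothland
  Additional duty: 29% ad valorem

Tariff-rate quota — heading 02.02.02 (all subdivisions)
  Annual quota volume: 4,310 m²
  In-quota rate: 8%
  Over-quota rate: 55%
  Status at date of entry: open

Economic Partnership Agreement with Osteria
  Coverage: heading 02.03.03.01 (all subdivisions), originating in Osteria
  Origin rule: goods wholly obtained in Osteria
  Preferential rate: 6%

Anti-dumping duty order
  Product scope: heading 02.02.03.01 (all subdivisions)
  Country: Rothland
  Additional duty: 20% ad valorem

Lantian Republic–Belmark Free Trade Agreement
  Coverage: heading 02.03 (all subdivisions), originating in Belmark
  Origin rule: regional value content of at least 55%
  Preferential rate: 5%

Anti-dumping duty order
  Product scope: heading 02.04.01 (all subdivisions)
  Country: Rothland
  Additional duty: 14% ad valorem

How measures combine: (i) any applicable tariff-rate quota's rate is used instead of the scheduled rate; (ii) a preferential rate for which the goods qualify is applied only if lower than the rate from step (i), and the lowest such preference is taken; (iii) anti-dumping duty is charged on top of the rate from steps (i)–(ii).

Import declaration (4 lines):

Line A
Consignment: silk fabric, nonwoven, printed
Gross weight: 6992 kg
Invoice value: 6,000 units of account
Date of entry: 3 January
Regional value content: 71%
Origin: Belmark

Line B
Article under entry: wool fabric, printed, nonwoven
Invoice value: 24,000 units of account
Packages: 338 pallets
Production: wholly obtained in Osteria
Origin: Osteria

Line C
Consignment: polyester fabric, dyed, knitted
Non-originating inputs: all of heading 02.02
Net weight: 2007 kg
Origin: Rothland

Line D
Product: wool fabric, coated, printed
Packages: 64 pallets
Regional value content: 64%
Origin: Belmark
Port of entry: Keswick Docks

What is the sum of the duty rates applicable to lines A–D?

Line A: silk → 02.03; nonwoven → 02.03.01; printed → 02.03.01.01. Scheduled 38%. quota on 02.03.01 exhausted → over-quota 31%; Belmark agreement on 02.03: RVC ≥ 55% → 5% available; preferential 5%. → 5%.
Line B: wool → 02.04; nonwoven → 02.04.01; printed → 02.04.01.02. Scheduled 34%. Osteria agreement on 02.03.03.01: 02.04.01.02 not covered. → 34%.
Line C: polyester → 02.01; knitted → 02.01.02; dyed → 02.01.02.03. Scheduled 16%. Rothland agreement on 02.04.01.03: 02.01.02.03 not covered. → 16%.
Line D: wool → 02.04; coated → 02.04.03; printed → 02.04.03.02. Scheduled 20%. Belmark agreement on 02.03: 02.04.03.02 not covered. → 20%.
Sum: 5% + 34% + 16% + 20% = 75%.

75%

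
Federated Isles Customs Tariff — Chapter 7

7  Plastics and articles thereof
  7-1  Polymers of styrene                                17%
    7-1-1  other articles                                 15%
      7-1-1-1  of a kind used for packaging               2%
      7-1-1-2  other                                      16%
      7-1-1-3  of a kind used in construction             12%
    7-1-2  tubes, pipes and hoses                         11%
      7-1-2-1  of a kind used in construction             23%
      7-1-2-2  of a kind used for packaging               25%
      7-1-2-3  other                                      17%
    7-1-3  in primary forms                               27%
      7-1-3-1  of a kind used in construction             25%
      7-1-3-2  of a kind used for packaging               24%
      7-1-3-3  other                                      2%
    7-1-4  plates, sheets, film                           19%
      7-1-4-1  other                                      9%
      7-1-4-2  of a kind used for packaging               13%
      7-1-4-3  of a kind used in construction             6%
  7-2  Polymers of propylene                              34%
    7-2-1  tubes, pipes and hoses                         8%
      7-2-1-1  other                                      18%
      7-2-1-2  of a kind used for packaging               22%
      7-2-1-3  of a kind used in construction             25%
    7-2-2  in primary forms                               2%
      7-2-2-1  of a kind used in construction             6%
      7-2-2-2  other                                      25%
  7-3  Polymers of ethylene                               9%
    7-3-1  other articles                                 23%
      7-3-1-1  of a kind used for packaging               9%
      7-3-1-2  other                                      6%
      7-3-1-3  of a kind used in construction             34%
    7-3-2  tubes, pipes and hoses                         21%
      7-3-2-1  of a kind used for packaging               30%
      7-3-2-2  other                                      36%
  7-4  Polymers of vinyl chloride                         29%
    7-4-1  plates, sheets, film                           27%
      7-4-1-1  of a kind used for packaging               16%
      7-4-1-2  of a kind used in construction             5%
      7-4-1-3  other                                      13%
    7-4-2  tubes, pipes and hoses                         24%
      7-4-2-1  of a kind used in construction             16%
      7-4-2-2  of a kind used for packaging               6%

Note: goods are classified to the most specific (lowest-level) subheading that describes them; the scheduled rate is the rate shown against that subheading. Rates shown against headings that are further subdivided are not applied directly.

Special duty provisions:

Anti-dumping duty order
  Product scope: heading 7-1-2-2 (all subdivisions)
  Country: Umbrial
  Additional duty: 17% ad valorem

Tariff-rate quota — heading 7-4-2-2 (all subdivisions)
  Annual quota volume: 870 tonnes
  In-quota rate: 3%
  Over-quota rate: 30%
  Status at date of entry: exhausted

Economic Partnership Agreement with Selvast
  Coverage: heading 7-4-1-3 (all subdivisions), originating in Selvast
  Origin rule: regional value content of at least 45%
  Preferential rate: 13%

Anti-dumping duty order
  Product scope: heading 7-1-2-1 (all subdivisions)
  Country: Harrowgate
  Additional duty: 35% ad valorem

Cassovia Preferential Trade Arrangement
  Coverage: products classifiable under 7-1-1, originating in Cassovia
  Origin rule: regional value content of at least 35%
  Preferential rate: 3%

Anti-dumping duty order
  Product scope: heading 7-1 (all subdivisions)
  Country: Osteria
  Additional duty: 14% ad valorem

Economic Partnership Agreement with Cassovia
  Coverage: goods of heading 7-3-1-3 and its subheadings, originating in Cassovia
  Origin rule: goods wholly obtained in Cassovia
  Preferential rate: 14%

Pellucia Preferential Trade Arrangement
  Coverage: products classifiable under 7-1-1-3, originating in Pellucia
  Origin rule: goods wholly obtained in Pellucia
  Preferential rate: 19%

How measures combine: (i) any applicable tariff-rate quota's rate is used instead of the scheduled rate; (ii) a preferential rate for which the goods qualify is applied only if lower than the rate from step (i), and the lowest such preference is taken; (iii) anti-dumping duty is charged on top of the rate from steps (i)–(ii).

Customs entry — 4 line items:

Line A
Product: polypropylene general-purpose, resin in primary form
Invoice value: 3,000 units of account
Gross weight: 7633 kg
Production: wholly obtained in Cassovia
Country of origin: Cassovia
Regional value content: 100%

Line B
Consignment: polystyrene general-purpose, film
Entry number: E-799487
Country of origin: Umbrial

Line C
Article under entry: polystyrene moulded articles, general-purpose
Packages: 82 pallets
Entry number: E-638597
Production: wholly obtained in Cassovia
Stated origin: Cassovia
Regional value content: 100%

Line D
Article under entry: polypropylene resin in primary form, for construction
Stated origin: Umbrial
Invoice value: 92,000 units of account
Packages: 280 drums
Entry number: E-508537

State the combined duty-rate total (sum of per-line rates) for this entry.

Line A: polypropylene → 7-2; resin in primary form → 7-2-2; general-purpose → 7-2-2-2. Scheduled 25%. Cassovia agreement on 7-1-1: 7-2-2-2 not covered; Cassovia agreement on 7-3-1-3: 7-2-2-2 not covered. → 25%.
Line B: polystyrene → 7-1; film → 7-1-4; general-purpose → 7-1-4-1. Scheduled 9%. No special measure applies. → 9%.
Line C: polystyrene → 7-1; moulded articles → 7-1-1; general-purpose → 7-1-1-2. Scheduled 16%. Cassovia agreement on 7-1-1: RVC ≥ 35% → 3% available; Cassovia agreement on 7-3-1-3: 7-1-1-2 not covered; preferential 3%. → 3%.
Line D: polypropylene → 7-2; resin in primary form → 7-2-2; for construction → 7-2-2-1. Scheduled 6%. No special measure applies. → 6%.
Sum: 25% + 9% + 3% + 6% = 43%.

43%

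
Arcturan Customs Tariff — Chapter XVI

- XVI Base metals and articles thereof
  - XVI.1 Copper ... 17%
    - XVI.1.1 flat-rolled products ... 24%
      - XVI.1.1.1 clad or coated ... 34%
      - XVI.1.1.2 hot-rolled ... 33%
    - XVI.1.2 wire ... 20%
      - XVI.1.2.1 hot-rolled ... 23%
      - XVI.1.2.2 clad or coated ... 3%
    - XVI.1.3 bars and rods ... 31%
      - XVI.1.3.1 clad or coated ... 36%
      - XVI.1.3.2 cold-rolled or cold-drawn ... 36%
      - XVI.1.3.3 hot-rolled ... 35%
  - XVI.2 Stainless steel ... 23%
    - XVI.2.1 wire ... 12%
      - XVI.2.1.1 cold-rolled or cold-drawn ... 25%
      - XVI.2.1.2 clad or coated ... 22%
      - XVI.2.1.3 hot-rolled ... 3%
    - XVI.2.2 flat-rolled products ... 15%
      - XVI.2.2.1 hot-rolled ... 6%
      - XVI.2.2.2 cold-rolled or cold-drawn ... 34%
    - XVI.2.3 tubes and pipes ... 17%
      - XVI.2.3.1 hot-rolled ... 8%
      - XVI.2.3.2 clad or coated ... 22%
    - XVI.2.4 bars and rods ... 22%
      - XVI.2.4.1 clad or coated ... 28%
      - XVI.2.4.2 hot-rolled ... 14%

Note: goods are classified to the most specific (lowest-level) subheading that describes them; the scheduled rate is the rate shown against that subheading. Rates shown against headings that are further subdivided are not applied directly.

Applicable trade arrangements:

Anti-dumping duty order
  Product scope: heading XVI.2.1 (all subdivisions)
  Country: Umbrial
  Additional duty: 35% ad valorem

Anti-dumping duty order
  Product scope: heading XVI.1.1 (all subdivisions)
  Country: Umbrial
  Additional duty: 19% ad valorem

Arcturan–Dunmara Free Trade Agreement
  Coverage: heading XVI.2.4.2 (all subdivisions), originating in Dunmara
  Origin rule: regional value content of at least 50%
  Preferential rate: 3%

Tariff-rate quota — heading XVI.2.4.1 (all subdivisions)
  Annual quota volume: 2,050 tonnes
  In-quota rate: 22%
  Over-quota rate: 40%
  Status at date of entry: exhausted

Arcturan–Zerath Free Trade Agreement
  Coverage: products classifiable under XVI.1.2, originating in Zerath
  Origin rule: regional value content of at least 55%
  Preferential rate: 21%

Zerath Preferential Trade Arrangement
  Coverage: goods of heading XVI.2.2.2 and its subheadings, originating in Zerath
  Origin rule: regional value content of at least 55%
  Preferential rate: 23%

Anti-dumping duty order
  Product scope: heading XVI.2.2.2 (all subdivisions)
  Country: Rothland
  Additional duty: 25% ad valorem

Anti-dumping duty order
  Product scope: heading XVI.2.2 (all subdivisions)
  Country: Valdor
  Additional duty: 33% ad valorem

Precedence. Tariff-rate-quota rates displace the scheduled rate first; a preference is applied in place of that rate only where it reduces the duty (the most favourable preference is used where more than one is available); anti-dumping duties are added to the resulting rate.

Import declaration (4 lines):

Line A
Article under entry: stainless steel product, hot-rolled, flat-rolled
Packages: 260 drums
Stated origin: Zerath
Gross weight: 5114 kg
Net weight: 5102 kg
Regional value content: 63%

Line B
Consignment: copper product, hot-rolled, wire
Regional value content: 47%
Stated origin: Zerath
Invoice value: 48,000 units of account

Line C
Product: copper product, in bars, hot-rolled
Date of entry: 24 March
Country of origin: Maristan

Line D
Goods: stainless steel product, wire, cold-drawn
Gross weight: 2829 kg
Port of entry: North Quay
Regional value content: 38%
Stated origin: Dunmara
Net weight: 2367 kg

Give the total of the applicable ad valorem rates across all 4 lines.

89%

Line A: stainless steel → XVI.2; flat-rolled → XVI.2.2; hot-rolled → XVI.2.2.1. Scheduled 6%. Zerath agreement on XVI.1.2: XVI.2.2.1 not covered; Zerath agreement on XVI.2.2.2: XVI.2.2.1 not covered. → 6%.
Line B: copper → XVI.1; wire → XVI.1.2; hot-rolled → XVI.1.2.1. Scheduled 23%. Zerath agreement on XVI.1.2: RVC < 55%; Zerath agreement on XVI.2.2.2: XVI.1.2.1 not covered. → 23%.
Line C: copper → XVI.1; in bars → XVI.1.3; hot-rolled → XVI.1.3.3. Scheduled 35%. No special measure applies. → 35%.
Line D: stainless steel → XVI.2; wire → XVI.2.1; cold-drawn → XVI.2.1.1. Scheduled 25%. Dunmara agreement on XVI.2.4.2: XVI.2.1.1 not covered. → 25%.
Sum: 6% + 23% + 35% + 25% = 89%.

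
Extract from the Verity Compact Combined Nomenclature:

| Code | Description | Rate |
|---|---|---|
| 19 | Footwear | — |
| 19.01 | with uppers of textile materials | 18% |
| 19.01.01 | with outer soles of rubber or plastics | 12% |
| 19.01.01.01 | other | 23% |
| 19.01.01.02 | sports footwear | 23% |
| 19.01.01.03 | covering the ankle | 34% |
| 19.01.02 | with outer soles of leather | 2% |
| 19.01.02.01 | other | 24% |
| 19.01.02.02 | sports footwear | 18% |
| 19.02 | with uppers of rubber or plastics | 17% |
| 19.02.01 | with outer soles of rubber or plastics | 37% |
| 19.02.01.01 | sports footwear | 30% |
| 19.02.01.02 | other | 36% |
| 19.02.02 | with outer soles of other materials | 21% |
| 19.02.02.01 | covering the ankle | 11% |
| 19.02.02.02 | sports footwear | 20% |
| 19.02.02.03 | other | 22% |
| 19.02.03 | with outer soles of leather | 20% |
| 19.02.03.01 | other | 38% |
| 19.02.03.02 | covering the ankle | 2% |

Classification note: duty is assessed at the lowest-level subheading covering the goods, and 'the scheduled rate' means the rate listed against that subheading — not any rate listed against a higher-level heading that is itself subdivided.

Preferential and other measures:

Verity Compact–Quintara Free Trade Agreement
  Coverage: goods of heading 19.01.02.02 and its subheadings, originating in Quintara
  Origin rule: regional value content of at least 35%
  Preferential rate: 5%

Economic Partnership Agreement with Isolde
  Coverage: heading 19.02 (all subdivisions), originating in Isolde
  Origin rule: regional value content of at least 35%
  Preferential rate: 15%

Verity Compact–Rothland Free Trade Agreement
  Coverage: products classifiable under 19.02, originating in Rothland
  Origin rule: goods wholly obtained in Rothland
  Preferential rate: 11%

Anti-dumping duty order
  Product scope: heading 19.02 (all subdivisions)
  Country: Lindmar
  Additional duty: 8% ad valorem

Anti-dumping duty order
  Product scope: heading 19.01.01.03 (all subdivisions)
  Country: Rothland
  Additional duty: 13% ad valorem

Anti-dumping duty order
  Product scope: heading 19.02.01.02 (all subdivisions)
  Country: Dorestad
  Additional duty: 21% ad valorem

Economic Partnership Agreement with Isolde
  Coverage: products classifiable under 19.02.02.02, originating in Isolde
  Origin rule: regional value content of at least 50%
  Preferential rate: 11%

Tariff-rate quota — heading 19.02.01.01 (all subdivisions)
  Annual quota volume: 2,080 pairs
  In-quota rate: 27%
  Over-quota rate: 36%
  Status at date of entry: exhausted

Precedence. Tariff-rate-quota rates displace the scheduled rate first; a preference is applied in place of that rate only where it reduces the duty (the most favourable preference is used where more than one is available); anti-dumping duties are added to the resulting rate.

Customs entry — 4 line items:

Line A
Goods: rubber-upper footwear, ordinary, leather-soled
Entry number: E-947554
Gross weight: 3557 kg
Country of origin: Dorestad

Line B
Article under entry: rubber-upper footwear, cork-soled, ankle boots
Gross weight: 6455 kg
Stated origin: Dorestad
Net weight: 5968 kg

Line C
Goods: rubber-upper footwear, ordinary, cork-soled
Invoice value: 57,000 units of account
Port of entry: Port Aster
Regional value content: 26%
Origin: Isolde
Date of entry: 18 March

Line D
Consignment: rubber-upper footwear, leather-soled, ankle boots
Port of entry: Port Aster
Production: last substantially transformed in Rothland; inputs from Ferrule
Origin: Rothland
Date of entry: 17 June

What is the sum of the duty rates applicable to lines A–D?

Line A: rubber-upper → 19.02; leather-soled → 19.02.03; ordinary → 19.02.03.01. Scheduled 38%. No special measure applies. → 38%.
Line B: rubber-upper → 19.02; cork-soled → 19.02.02; ankle boots → 19.02.02.01. Scheduled 11%. No special measure applies. → 11%.
Line C: rubber-upper → 19.02; cork-soled → 19.02.02; ordinary → 19.02.02.03. Scheduled 22%. Isolde agreement on 19.02: RVC < 35%; Isolde agreement on 19.02.02.02: 19.02.02.03 not covered. → 22%.
Line D: rubber-upper → 19.02; leather-soled → 19.02.03; ankle boots → 19.02.03.02. Scheduled 2%. Rothland agreement on 19.02: not wholly obtained. → 2%.
Sum: 38% + 11% + 22% + 2% = 73%.

73%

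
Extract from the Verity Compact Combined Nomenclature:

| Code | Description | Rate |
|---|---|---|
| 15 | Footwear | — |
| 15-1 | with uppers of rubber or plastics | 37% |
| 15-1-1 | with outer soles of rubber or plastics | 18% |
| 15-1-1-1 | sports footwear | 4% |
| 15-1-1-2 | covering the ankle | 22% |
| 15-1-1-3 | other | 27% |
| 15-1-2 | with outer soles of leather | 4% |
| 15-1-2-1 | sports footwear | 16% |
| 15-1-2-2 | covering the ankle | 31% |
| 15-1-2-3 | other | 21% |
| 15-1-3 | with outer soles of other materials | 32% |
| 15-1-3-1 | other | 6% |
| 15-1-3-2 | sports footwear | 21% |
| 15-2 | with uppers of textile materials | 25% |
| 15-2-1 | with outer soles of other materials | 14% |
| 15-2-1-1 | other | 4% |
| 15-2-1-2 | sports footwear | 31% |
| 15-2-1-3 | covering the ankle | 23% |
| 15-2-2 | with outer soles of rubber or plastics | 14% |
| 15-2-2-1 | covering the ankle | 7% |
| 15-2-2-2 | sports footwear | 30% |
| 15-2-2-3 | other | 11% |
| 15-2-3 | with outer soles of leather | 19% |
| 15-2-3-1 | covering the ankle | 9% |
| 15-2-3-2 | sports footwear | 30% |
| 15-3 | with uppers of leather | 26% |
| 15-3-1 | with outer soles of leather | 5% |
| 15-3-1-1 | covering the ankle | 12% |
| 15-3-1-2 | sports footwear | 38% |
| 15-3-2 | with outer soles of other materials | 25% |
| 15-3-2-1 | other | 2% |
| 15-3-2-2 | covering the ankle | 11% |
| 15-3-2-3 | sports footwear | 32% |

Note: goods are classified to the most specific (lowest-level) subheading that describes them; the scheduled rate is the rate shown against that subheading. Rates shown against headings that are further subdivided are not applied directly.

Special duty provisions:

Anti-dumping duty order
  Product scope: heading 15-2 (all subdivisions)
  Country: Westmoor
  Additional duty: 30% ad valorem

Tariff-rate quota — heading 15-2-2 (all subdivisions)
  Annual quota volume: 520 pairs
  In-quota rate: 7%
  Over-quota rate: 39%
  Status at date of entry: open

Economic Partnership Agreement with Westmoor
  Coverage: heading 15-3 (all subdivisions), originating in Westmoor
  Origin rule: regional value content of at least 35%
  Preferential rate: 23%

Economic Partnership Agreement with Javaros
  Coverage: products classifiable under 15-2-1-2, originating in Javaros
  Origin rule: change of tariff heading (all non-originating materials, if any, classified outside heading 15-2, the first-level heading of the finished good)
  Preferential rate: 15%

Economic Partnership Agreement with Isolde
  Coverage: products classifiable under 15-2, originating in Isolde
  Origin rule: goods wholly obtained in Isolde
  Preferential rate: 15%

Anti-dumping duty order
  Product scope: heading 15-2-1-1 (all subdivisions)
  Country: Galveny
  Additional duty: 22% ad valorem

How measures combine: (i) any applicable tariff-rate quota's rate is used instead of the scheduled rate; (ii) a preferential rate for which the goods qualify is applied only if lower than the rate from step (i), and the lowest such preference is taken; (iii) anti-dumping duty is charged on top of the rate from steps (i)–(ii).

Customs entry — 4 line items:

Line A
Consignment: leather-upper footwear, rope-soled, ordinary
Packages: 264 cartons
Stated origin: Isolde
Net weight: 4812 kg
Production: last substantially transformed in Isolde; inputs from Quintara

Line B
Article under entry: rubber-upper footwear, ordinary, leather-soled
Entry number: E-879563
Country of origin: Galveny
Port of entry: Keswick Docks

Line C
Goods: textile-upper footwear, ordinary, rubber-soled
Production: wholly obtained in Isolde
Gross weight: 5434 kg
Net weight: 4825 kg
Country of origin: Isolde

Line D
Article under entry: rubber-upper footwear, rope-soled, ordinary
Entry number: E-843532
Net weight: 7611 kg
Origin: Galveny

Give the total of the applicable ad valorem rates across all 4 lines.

Line A: leather-upper → 15-3; rope-soled → 15-3-2; ordinary → 15-3-2-1. Scheduled 2%. Isolde agreement on 15-2: 15-3-2-1 not covered. → 2%.
Line B: rubber-upper → 15-1; leather-soled → 15-1-2; ordinary → 15-1-2-3. Scheduled 21%. No special measure applies. → 21%.
Line C: textile-upper → 15-2; rubber-soled → 15-2-2; ordinary → 15-2-2-3. Scheduled 11%. quota on 15-2-2 open → in-quota 7%; Isolde agreement on 15-2: wholly obtained → 15% available; preference 15% not lower than 7% → no reduction. → 7%.
Line D: rubber-upper → 15-1; rope-soled → 15-1-3; ordinary → 15-1-3-1. Scheduled 6%. No special measure applies. → 6%.
Sum: 2% + 21% + 7% + 6% = 36%.

36%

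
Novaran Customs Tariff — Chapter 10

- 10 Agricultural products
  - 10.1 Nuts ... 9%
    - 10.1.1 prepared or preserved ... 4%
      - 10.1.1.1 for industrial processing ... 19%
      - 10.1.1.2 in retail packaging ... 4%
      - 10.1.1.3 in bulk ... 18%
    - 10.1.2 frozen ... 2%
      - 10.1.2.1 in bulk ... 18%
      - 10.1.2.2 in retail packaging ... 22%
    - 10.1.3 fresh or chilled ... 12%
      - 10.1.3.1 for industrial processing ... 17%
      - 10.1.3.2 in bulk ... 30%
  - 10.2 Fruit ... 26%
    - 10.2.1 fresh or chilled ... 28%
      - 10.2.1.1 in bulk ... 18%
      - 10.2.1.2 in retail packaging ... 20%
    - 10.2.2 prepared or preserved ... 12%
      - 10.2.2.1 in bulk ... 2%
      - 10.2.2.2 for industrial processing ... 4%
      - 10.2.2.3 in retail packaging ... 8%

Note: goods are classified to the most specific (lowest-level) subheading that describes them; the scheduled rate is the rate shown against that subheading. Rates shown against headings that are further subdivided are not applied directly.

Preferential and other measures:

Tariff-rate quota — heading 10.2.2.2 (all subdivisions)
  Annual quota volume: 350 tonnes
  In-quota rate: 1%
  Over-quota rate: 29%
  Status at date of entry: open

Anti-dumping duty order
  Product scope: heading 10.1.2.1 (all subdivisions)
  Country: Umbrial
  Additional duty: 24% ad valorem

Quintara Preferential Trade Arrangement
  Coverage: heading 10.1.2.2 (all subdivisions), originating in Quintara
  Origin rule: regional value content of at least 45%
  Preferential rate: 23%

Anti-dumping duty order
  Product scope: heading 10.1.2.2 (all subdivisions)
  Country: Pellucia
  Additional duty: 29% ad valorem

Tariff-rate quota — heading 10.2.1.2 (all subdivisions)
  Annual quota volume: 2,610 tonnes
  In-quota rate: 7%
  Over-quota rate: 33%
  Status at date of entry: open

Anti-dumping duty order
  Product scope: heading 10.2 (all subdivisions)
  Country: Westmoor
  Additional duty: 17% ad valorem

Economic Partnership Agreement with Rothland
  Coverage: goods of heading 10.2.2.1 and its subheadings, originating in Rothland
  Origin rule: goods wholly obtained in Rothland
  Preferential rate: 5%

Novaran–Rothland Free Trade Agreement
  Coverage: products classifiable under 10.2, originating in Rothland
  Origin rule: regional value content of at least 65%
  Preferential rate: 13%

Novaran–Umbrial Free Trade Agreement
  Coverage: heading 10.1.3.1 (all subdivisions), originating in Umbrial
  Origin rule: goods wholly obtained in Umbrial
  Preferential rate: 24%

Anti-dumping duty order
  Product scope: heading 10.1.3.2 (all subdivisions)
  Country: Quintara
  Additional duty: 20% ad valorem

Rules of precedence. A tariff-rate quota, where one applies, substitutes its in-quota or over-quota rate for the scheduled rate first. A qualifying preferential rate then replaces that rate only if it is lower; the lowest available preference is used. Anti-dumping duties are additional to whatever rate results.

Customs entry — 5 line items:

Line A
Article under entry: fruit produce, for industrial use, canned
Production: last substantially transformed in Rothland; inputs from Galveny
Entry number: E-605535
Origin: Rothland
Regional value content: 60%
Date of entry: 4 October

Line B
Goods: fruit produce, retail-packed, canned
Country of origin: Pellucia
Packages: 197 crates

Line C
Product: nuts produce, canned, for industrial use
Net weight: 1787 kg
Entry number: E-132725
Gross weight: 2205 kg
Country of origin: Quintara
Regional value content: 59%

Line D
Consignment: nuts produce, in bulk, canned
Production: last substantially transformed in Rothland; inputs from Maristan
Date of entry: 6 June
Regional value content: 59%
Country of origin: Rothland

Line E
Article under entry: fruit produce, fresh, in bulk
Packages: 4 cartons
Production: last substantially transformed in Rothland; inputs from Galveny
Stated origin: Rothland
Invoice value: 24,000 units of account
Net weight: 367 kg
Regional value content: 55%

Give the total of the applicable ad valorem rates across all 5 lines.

64%

Line A: fruit → 10.2; canned → 10.2.2; for industrial use → 10.2.2.2. Scheduled 4%. quota on 10.2.2.2 open → in-quota 1%; Rothland agreement on 10.2.2.1: 10.2.2.2 not covered; Rothland agreement on 10.2: RVC < 65%. → 1%.
Line B: fruit → 10.2; canned → 10.2.2; retail-packed → 10.2.2.3. Scheduled 8%. No special measure applies. → 8%.
Line C: nuts → 10.1; canned → 10.1.1; for industrial use → 10.1.1.1. Scheduled 19%. Quintara agreement on 10.1.2.2: 10.1.1.1 not covered. → 19%.
Line D: nuts → 10.1; canned → 10.1.1; in bulk → 10.1.1.3. Scheduled 18%. Rothland agreement on 10.2.2.1: 10.1.1.3 not covered; Rothland agreement on 10.2: 10.1.1.3 not covered. → 18%.
Line E: fruit → 10.2; fresh → 10.2.1; in bulk → 10.2.1.1. Scheduled 18%. Rothland agreement on 10.2.2.1: 10.2.1.1 not covered; Rothland agreement on 10.2: RVC < 65%. → 18%.
Sum: 1% + 8% + 19% + 18% + 18% = 64%.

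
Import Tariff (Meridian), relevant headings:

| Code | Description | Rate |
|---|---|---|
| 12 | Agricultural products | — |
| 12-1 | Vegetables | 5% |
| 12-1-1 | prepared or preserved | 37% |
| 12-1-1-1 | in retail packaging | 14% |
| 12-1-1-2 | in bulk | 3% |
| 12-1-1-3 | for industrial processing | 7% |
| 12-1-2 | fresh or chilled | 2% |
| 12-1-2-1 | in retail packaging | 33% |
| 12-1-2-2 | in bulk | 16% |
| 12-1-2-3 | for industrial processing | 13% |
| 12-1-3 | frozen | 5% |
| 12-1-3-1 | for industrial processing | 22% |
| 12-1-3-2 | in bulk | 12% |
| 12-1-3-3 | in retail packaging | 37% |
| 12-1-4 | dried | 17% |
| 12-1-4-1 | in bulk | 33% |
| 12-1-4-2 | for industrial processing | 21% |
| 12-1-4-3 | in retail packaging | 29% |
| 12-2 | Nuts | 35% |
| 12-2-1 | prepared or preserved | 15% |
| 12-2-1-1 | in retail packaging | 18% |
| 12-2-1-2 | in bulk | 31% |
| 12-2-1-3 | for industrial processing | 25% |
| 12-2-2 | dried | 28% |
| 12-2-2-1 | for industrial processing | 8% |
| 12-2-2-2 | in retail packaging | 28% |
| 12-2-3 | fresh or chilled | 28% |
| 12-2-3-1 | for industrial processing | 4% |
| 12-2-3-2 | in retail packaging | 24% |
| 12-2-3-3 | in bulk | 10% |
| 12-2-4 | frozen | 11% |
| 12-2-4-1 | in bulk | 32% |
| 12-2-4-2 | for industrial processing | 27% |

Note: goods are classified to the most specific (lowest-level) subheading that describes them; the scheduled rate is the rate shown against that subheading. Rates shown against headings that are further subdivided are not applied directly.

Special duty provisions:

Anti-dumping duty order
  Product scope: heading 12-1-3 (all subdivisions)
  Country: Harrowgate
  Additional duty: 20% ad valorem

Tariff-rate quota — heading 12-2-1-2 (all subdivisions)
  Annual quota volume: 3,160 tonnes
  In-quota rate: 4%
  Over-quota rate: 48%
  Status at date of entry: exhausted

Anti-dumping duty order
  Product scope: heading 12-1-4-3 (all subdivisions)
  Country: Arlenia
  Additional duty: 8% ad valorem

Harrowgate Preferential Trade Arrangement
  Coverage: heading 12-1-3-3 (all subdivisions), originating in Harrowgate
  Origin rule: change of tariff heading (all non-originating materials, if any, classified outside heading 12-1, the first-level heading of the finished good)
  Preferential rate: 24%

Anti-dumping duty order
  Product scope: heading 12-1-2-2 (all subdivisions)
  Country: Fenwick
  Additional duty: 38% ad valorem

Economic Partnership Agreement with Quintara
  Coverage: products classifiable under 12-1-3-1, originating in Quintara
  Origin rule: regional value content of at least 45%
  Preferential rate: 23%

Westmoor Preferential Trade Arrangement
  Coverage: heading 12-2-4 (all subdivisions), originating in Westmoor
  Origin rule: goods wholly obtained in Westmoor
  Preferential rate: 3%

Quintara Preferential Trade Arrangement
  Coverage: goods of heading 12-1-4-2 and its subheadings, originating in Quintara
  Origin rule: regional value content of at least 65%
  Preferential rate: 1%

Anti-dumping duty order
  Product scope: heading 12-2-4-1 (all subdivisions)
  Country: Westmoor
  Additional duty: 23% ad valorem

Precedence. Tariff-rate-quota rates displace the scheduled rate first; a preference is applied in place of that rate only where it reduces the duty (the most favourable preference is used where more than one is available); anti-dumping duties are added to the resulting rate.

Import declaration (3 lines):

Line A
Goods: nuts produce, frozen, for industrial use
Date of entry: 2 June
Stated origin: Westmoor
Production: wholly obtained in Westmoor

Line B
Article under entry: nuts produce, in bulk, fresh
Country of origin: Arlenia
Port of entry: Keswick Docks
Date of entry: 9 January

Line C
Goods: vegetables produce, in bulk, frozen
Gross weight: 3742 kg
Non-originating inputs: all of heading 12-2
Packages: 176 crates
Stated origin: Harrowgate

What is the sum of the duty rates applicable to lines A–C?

45%

Line A: nuts → 12-2; frozen → 12-2-4; for industrial use → 12-2-4-2. Scheduled 27%. Westmoor agreement on 12-2-4: wholly obtained → 3% available; preferential 3%. → 3%.
Line B: nuts → 12-2; fresh → 12-2-3; in bulk → 12-2-3-3. Scheduled 10%. No special measure applies. → 10%.
Line C: vegetables → 12-1; frozen → 12-1-3; in bulk → 12-1-3-2. Scheduled 12%. Harrowgate agreement on 12-1-3-3: 12-1-3-2 not covered; anti-dumping (Harrowgate, 12-1-3): +20%; total 12% + 20% = 32%. → 32%.
Sum: 3% + 10% + 32% = 45%.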